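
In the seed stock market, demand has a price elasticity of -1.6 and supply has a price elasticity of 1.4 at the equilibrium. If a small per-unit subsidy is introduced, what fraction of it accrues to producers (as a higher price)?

Producer share = 8/15

For a small subsidy around the equilibrium, the benefit split depends on the relative slopes, which at a point are proportional to the elasticities.
Buyer share = εs/(εs + |εd|) = 1.4/(1.4 + 1.6) = 7/15; seller share = |εd|/(εs + |εd|) = 8/15.
So producers capture 8/15 of the subsidy.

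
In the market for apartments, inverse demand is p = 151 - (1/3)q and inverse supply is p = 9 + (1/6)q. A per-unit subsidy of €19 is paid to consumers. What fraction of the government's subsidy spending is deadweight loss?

DWL / government spending = 19/322

Pre-subsidy: 151 - (1/3)q = 9 + (1/6)q gives q* = 284 and p* = 169/3.
With the rebate, buyers effectively pay pb = ps − 19, where ps is the price sellers receive.
On the curves, pb = 151 - (1/3)q and ps = 9 + (1/6)q; the wedge ps − pb = 19 gives 9 + (1/6)q − (151 - (1/3)q) = 19, so q' = 322.
Then pb = 151 − (1/3)·322 = 131/3 and ps = 9 + (1/6)·322 = 188/3.
ΔCS = ½(284 + 322)(169/3 − 131/3) = 3838; ΔPS = ½(284 + 322)(188/3 − 169/3) = 1919.
Government spending = 19 × 322 = 6118.
DWL = ½ × 19 × (322 − 284) = 361; fraction = 361 / 6118 = 19/322.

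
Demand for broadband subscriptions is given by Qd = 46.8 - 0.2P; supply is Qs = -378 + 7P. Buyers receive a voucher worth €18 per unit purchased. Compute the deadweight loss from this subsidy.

Deadweight loss = €31.5

Pre-subsidy: 46.8 - 0.2P = -378 + 7P gives P* = 59, Q* = 35.
With the rebate, buyers effectively pay Pb = Ps − 18, where Ps is the price sellers receive.
Demand in terms of Ps becomes Qd = 46.8 − 0.2(Ps − 18) = 50.4 - 0.2Ps. Setting this equal to supply: 50.4 - 0.2Ps = -378 + 7Ps, so Ps = 59.5.
Buyers pay Pb = 59.5 − 18 = 41.5; Q' = -378 + 7·59.5 = 38.5.
The subsidy expands output by 38.5 − 35 = 3.5 past the efficient level; on those units the gap between marginal cost and willingness to pay runs from 0 up to 18.
DWL = ½ × 18 × 3.5 = 31.5.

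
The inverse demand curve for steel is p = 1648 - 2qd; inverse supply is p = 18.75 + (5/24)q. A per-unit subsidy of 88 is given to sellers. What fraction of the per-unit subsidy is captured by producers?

Pre-subsidy: 1648 - 2q = 18.75 + (5/24)q gives q* = 39102/53 and p* = 9140/53.
With the subsidy, sellers receive ps = pb + 88 for each unit, where pb is the price buyers pay.
On the curves, pb = 1648 - 2q and ps = 18.75 + (5/24)q; the wedge ps − pb = 88 gives 18.75 + (5/24)q − (1648 - 2q) = 88, so q' = 41214/53.
Then pb = 1648 − 2·(41214/53) = 4916/53 and ps = 18.75 + (5/24)·(41214/53) = 9580/53.
Buyers' price falls by p* − pb = 9140/53 − 4916/53 = 4224/53; sellers' price rises by ps − p* = 9580/53 − 9140/53 = 440/53.
So producers capture (440/53)/88 = 5/53 of each unit of subsidy.

Producer share = 5/53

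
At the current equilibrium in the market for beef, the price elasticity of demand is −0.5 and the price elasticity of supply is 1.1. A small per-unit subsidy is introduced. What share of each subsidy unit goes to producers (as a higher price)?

Producer share = 0.3125

For a small subsidy around the equilibrium, the benefit split depends on the relative slopes, which at a point are proportional to the elasticities.
Buyer share = εs/(εs + |εd|) = 1.1/(1.1 + 0.5) = 0.6875; seller share = |εd|/(εs + |εd|) = 0.3125.
So producers capture 0.3125 of the subsidy.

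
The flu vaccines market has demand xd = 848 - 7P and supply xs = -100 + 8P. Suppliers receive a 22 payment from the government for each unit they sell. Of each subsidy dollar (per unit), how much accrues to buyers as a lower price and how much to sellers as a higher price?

Pre-subsidy: 848 - 7P = -100 + 8P gives P* = 63.2, x* = 405.6.
With the subsidy, sellers receive Ps = Pb + 22 for each unit, where Pb is the price buyers pay.
Supply in terms of Pb becomes xs = -100 + 8(Pb + 22) = 76 + 8Pb. Setting this equal to demand: 848 - 7Pb = 76 + 8Pb, so Pb = 772/15.
Sellers receive Ps = 772/15 + 22 = 1102/15; x' = 848 − 7·(772/15) = 7316/15.
Buyers' price falls by P* − Pb = 63.2 − 772/15 = 176/15; sellers' price rises by Ps − P* = 1102/15 − 63.2 = 154/15.

Buyers gain 176/15 per unit; sellers gain 154/15 per unit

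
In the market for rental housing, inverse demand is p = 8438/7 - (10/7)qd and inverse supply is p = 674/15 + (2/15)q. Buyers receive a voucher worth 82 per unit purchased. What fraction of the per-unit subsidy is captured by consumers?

Consumer share = 75/82

Pre-subsidy: 8438/7 - (10/7)q = 674/15 + (2/15)q gives q* = 743 and p* = 144.
With the rebate, buyers effectively pay pb = ps − 82, where ps is the price sellers receive.
On the curves, pb = 8438/7 - (10/7)q and ps = 674/15 + (2/15)q; the wedge ps − pb = 82 gives 674/15 + (2/15)q − (8438/7 - (10/7)q) = 82, so q' = 795.5.
Then pb = 8438/7 − (10/7)·795.5 = 69 and ps = 674/15 + (2/15)·795.5 = 151.
Buyers' price falls by p* − pb = 144 − 69 = 75; sellers' price rises by ps − p* = 151 − 144 = 7.
So consumers capture 75/82 = 75/82 of each unit of subsidy.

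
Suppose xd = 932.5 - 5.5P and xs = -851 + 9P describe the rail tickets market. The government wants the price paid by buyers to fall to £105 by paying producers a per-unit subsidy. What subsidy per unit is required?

At a buyer price of 105, quantity demanded is 932.5 − 5.5·105 = 355.
Sellers supply 355 only when they receive Ps with -851 + 9·Ps = 355, i.e. Ps = 134.
s = Ps − Pb = 134 − 105 = 29.

Required subsidy s = £29 per unit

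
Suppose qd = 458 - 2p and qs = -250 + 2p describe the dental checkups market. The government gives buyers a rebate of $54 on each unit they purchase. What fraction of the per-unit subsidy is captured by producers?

Pre-subsidy: 458 - 2p = -250 + 2p gives p* = 177, q* = 104.
With the rebate, buyers effectively pay pb = ps − 54, where ps is the price sellers receive.
Demand in terms of ps becomes qd = 458 − 2(ps − 54) = 566 - 2ps. Setting this equal to supply: 566 - 2ps = -250 + 2ps, so ps = 204.
Buyers pay pb = 204 − 54 = 150; q' = -250 + 2·204 = 158.
Buyers' price falls by p* − pb = 177 − 150 = 27; sellers' price rises by ps − p* = 204 − 177 = 27.
So producers capture 27/54 = 0.5 of each unit of subsidy.

Producer share = 0.5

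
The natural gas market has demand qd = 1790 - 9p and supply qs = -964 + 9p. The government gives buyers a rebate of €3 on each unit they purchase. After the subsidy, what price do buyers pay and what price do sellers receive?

Pre-subsidy: 1790 - 9p = -964 + 9p gives p* = 153, q* = 413.
With the rebate, buyers effectively pay pb = ps − 3, where ps is the price sellers receive.
Demand in terms of ps becomes qd = 1790 − 9(ps − 3) = 1817 - 9ps. Setting this equal to supply: 1817 - 9ps = -964 + 9ps, so ps = 154.5.
Buyers pay pb = 154.5 − 3 = 151.5; q' = -964 + 9·154.5 = 426.5.

Buyers pay €151.5; sellers receive €154.5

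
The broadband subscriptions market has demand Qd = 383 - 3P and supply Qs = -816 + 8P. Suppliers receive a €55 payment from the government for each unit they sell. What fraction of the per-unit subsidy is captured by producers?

Pre-subsidy: 383 - 3P = -816 + 8P gives P* = 109, Q* = 56.
With the subsidy, sellers receive Ps = Pb + 55 for each unit, where Pb is the price buyers pay.
Supply in terms of Pb becomes Qs = -816 + 8(Pb + 55) = -376 + 8Pb. Setting this equal to demand: 383 - 3Pb = -376 + 8Pb, so Pb = 69.
Sellers receive Ps = 69 + 55 = 124; Q' = 383 − 3·69 = 176.
Buyers' price falls by P* − Pb = 109 − 69 = 40; sellers' price rises by Ps − P* = 124 − 109 = 15.
So producers capture 15/55 = 3/11 of each unit of subsidy.

Producer share = 3/11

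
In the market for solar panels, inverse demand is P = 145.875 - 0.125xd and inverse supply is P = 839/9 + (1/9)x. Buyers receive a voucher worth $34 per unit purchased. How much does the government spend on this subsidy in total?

Government cost = $12478

Pre-subsidy: 145.875 - 0.125x = 839/9 + (1/9)x gives x* = 223 and P* = 118.
With the rebate, buyers effectively pay Pb = Ps − 34, where Ps is the price sellers receive.
On the curves, Pb = 145.875 - 0.125x and Ps = 839/9 + (1/9)x; the wedge Ps − Pb = 34 gives 839/9 + (1/9)x − (145.875 - 0.125x) = 34, so x' = 367.
Then Pb = 145.875 − 0.125·367 = 100 and Ps = 839/9 + (1/9)·367 = 134.
Government outlay = subsidy × quantity = 34 × 367 = 12478.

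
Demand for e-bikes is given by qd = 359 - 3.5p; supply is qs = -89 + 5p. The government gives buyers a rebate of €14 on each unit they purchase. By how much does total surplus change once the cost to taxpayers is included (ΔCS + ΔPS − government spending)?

Pre-subsidy: 359 - 3.5p = -89 + 5p gives p* = 896/17, q* = 2967/17.
With the rebate, buyers effectively pay pb = ps − 14, where ps is the price sellers receive.
Demand in terms of ps becomes qd = 359 − 3.5(ps − 14) = 408 - 3.5ps. Setting this equal to supply: 408 - 3.5ps = -89 + 5ps, so ps = 994/17.
Buyers pay pb = 994/17 − 14 = 756/17; q' = -89 + 5·(994/17) = 3457/17.
ΔCS = ½(2967/17 + 3457/17)(896/17 − 756/17) = 449680/289; ΔPS = ½(2967/17 + 3457/17)(994/17 − 896/17) = 314776/289.
Government spending = 14 × 3457/17 = 48398/17.
Net change = 449680/289 + 314776/289 − 48398/17 = -3430/17. The loss equals the DWL triangle ½·14·490/17.

Net change in total surplus = -3430/17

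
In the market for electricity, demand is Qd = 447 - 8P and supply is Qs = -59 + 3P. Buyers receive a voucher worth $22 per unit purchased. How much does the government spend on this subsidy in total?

Pre-subsidy: 447 - 8P = -59 + 3P gives P* = 46, Q* = 79.
With the rebate, buyers effectively pay Pb = Ps − 22, where Ps is the price sellers receive.
Demand in terms of Ps becomes Qd = 447 − 8(Ps − 22) = 623 - 8Ps. Setting this equal to supply: 623 - 8Ps = -59 + 3Ps, so Ps = 62.
Buyers pay Pb = 62 − 22 = 40; Q' = -59 + 3·62 = 127.
Government outlay = subsidy × quantity = 22 × 127 = 2794.

Government cost = $2794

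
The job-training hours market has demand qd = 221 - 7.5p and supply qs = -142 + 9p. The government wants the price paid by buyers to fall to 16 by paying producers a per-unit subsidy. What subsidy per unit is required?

At a buyer price of 16, quantity demanded is 221 − 7.5·16 = 101.
Sellers supply 101 only when they receive ps with -142 + 9·ps = 101, i.e. ps = 27.
s = ps − pb = 27 − 16 = 11.

Required subsidy s = 11 per unit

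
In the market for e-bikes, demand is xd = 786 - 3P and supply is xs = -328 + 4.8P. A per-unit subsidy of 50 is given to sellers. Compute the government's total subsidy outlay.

Government cost = 292400/13

Pre-subsidy: 786 - 3P = -328 + 4.8P gives P* = 5570/39, x* = 4648/13.
With the subsidy, sellers receive Ps = Pb + 50 for each unit, where Pb is the price buyers pay.
Supply in terms of Pb becomes xs = -328 + 4.8(Pb + 50) = -88 + 4.8Pb. Setting this equal to demand: 786 - 3Pb = -88 + 4.8Pb, so Pb = 4370/39.
Sellers receive Ps = 4370/39 + 50 = 6320/39; x' = 786 − 3·(4370/39) = 5848/13.
Government outlay = subsidy × quantity = 50 × 5848/13 = 292400/13.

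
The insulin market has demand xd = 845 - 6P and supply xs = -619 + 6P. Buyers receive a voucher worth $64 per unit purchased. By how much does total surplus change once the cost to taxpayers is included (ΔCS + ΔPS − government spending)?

Net change in total surplus = -$6144

Pre-subsidy: 845 - 6P = -619 + 6P gives P* = 122, x* = 113.
With the rebate, buyers effectively pay Pb = Ps − 64, where Ps is the price sellers receive.
Demand in terms of Ps becomes xd = 845 − 6(Ps − 64) = 1229 - 6Ps. Setting this equal to supply: 1229 - 6Ps = -619 + 6Ps, so Ps = 154.
Buyers pay Pb = 154 − 64 = 90; x' = -619 + 6·154 = 305.
ΔCS = ½(113 + 305)(122 − 90) = 6688; ΔPS = ½(113 + 305)(154 − 122) = 6688.
Government spending = 64 × 305 = 19520.
Net change = 6688 + 6688 − 19520 = -6144. The loss equals the DWL triangle ½·64·192.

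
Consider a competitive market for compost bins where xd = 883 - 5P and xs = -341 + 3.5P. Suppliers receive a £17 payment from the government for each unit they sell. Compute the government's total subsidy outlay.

Pre-subsidy: 883 - 5P = -341 + 3.5P gives P* = 144, x* = 163.
With the subsidy, sellers receive Ps = Pb + 17 for each unit, where Pb is the price buyers pay.
Supply in terms of Pb becomes xs = -341 + 3.5(Pb + 17) = -281.5 + 3.5Pb. Setting this equal to demand: 883 - 5Pb = -281.5 + 3.5Pb, so Pb = 137.
Sellers receive Ps = 137 + 17 = 154; x' = 883 − 5·137 = 198.
Government outlay = subsidy × quantity = 17 × 198 = 3366.

Government cost = £3366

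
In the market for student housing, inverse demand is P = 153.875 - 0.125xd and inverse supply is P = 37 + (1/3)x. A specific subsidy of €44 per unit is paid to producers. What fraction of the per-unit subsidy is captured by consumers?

Consumer share = 3/11

Pre-subsidy: 153.875 - 0.125x = 37 + (1/3)x gives x* = 255 and P* = 122.
With the subsidy, sellers receive Ps = Pb + 44 for each unit, where Pb is the price buyers pay.
On the curves, Pb = 153.875 - 0.125x and Ps = 37 + (1/3)x; the wedge Ps − Pb = 44 gives 37 + (1/3)x − (153.875 - 0.125x) = 44, so x' = 351.
Then Pb = 153.875 − 0.125·351 = 110 and Ps = 37 + (1/3)·351 = 154.
Buyers' price falls by P* − Pb = 122 − 110 = 12; sellers' price rises by Ps − P* = 154 − 122 = 32.
So consumers capture 12/44 = 3/11 of each unit of subsidy.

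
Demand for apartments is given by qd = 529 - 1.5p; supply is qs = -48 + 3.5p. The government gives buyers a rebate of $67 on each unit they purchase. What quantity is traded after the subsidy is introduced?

q' = 426.25

Pre-subsidy: 529 - 1.5p = -48 + 3.5p gives p* = 115.4, q* = 355.9.
With the rebate, buyers effectively pay pb = ps − 67, where ps is the price sellers receive.
Demand in terms of ps becomes qd = 529 − 1.5(ps − 67) = 629.5 - 1.5ps. Setting this equal to supply: 629.5 - 1.5ps = -48 + 3.5ps, so ps = 135.5.
Buyers pay pb = 135.5 − 67 = 68.5; q' = -48 + 3.5·135.5 = 426.25.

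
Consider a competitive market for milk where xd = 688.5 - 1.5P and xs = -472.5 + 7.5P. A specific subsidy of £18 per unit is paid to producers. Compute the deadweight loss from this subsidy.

Deadweight loss = £202.5

Pre-subsidy: 688.5 - 1.5P = -472.5 + 7.5P gives P* = 129, x* = 495.
With the subsidy, sellers receive Ps = Pb + 18 for each unit, where Pb is the price buyers pay.
Supply in terms of Pb becomes xs = -472.5 + 7.5(Pb + 18) = -337.5 + 7.5Pb. Setting this equal to demand: 688.5 - 1.5Pb = -337.5 + 7.5Pb, so Pb = 114.
Sellers receive Ps = 114 + 18 = 132; x' = 688.5 − 1.5·114 = 517.5.
The subsidy expands output by 517.5 − 495 = 22.5 past the efficient level; on those units the gap between marginal cost and willingness to pay runs from 0 up to 18.
DWL = ½ × 18 × 22.5 = 202.5.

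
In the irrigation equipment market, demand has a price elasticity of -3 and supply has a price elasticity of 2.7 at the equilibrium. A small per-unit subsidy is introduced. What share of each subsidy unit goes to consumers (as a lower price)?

For a small subsidy around the equilibrium, the benefit split depends on the relative slopes, which at a point are proportional to the elasticities.
Buyer share = εs/(εs + |εd|) = 2.7/(2.7 + 3) = 9/19; seller share = |εd|/(εs + |εd|) = 10/19.

Consumer share = 9/19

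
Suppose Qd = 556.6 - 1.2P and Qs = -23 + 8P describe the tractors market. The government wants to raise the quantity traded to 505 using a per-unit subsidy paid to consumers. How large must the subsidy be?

Required subsidy s = 23 per unit

At Q = 505, invert demand for the buyer price: Pb = (556.6 − 505)/1.2 = 43; invert supply for the seller price: Ps = (505 − (-23))/8 = 66.
The subsidy must fill the gap: s = Ps − Pb = 66 − 43 = 23.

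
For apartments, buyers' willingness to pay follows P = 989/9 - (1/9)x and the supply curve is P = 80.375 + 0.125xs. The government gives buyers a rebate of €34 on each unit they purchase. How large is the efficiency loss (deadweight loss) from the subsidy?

Pre-subsidy: 989/9 - (1/9)x = 80.375 + 0.125x gives x* = 125 and P* = 96.
With the rebate, buyers effectively pay Pb = Ps − 34, where Ps is the price sellers receive.
On the curves, Pb = 989/9 - (1/9)x and Ps = 80.375 + 0.125x; the wedge Ps − Pb = 34 gives 80.375 + 0.125x − (989/9 - (1/9)x) = 34, so x' = 269.
Then Pb = 989/9 − (1/9)·269 = 80 and Ps = 80.375 + 0.125·269 = 114.
The subsidy expands output by 269 − 125 = 144 past the efficient level; on those units the gap between marginal cost and willingness to pay runs from 0 up to 34.
DWL = ½ × 34 × 144 = 2448.

Deadweight loss = €2448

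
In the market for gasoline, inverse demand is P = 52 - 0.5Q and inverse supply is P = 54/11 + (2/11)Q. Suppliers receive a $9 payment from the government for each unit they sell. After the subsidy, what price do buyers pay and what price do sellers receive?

Buyers pay 163/15; sellers receive 298/15

Pre-subsidy: 52 - 0.5Q = 54/11 + (2/11)Q gives Q* = 1036/15 and P* = 262/15.
With the subsidy, sellers receive Ps = Pb + 9 for each unit, where Pb is the price buyers pay.
On the curves, Pb = 52 - 0.5Q and Ps = 54/11 + (2/11)Q; the wedge Ps − Pb = 9 gives 54/11 + (2/11)Q − (52 - 0.5Q) = 9, so Q' = 1234/15.
Then Pb = 52 − 0.5·(1234/15) = 163/15 and Ps = 54/11 + (2/11)·(1234/15) = 298/15.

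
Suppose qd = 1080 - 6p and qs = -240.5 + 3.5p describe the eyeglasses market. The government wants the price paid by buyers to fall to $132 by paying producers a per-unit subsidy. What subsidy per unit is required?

Required subsidy s = $19 per unit

At a buyer price of 132, quantity demanded is 1080 − 6·132 = 288.
Sellers supply 288 only when they receive ps with -240.5 + 3.5·ps = 288, i.e. ps = 151.
s = ps − pb = 151 − 132 = 19.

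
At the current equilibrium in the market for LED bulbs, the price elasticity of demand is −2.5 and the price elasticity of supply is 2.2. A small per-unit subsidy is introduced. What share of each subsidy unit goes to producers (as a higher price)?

For a small subsidy around the equilibrium, the benefit split depends on the relative slopes, which at a point are proportional to the elasticities.
Buyer share = εs/(εs + |εd|) = 2.2/(2.2 + 2.5) = 22/47; seller share = |εd|/(εs + |εd|) = 25/47.
So producers capture 25/47 of the subsidy.

Producer share = 25/47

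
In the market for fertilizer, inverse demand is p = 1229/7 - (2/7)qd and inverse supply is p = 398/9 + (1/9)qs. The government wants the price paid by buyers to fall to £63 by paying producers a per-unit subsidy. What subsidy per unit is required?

At a buyer price of 63, quantity demanded is 614.5 − 3.5·63 = 394.
Sellers supply 394 only when they receive ps = 398/9 + (1/9)·394 = 88.
s = ps − pb = 88 − 63 = 25.

Required subsidy s = £25 per unit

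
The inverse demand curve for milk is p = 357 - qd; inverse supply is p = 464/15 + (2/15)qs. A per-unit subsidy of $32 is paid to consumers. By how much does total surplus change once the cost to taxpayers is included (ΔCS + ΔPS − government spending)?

Net change in total surplus = -7680/17

Pre-subsidy: 357 - q = 464/15 + (2/15)q gives q* = 4891/17 and p* = 1178/17.
With the rebate, buyers effectively pay pb = ps − 32, where ps is the price sellers receive.
On the curves, pb = 357 - q and ps = 464/15 + (2/15)q; the wedge ps − pb = 32 gives 464/15 + (2/15)q − (357 - q) = 32, so q' = 5371/17.
Then pb = 357 − 1·(5371/17) = 698/17 and ps = 464/15 + (2/15)·(5371/17) = 1242/17.
ΔCS = ½(4891/17 + 5371/17)(1178/17 − 698/17) = 2462880/289; ΔPS = ½(4891/17 + 5371/17)(1242/17 − 1178/17) = 328384/289.
Government spending = 32 × 5371/17 = 171872/17.
Net change = 2462880/289 + 328384/289 − 171872/17 = -7680/17. The loss equals the DWL triangle ½·32·480/17.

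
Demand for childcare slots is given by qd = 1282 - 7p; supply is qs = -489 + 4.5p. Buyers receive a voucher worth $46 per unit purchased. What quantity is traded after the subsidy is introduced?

q' = 330

Pre-subsidy: 1282 - 7p = -489 + 4.5p gives p* = 154, q* = 204.
With the rebate, buyers effectively pay pb = ps − 46, where ps is the price sellers receive.
Demand in terms of ps becomes qd = 1282 − 7(ps − 46) = 1604 - 7ps. Setting this equal to supply: 1604 - 7ps = -489 + 4.5ps, so ps = 182.
Buyers pay pb = 182 − 46 = 136; q' = -489 + 4.5·182 = 330.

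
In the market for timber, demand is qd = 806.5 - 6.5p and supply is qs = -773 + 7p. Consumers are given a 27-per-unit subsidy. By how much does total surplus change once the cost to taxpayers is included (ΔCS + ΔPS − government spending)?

Net change in total surplus = -1228.5

Pre-subsidy: 806.5 - 6.5p = -773 + 7p gives p* = 117, q* = 46.
With the rebate, buyers effectively pay pb = ps − 27, where ps is the price sellers receive.
Demand in terms of ps becomes qd = 806.5 − 6.5(ps − 27) = 982 - 6.5ps. Setting this equal to supply: 982 - 6.5ps = -773 + 7ps, so ps = 130.
Buyers pay pb = 130 − 27 = 103; q' = -773 + 7·130 = 137.
ΔCS = ½(46 + 137)(117 − 103) = 1281; ΔPS = ½(46 + 137)(130 − 117) = 1189.5.
Government spending = 27 × 137 = 3699.
Net change = 1281 + 1189.5 − 3699 = -1228.5. The loss equals the DWL triangle ½·27·91.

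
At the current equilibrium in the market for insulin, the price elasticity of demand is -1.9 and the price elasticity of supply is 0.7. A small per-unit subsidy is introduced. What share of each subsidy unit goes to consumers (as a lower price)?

Consumer share = 7/26

For a small subsidy around the equilibrium, the benefit split depends on the relative slopes, which at a point are proportional to the elasticities.
Buyer share = εs/(εs + |εd|) = 0.7/(0.7 + 1.9) = 7/26; seller share = |εd|/(εs + |εd|) = 19/26.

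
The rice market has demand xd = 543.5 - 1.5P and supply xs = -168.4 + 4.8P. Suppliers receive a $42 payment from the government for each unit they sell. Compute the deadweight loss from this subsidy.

Deadweight loss = $1008

Pre-subsidy: 543.5 - 1.5P = -168.4 + 4.8P gives P* = 113, x* = 374.
With the subsidy, sellers receive Ps = Pb + 42 for each unit, where Pb is the price buyers pay.
Supply in terms of Pb becomes xs = -168.4 + 4.8(Pb + 42) = 33.2 + 4.8Pb. Setting this equal to demand: 543.5 - 1.5Pb = 33.2 + 4.8Pb, so Pb = 81.
Sellers receive Ps = 81 + 42 = 123; x' = 543.5 − 1.5·81 = 422.
The subsidy expands output by 422 − 374 = 48 past the efficient level; on those units the gap between marginal cost and willingness to pay runs from 0 up to 42.
DWL = ½ × 42 × 48 = 1008.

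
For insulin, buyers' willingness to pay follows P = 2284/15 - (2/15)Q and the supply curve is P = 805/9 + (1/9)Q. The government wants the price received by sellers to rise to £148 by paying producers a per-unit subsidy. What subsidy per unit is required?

Required subsidy s = £66 per unit

At a seller price of 148, quantity supplied is -805 + 9·148 = 527.
Buyers absorb 527 only when they pay Pb = 2284/15 − (2/15)·527 = 82.
s = Ps − Pb = 148 − 82 = 66.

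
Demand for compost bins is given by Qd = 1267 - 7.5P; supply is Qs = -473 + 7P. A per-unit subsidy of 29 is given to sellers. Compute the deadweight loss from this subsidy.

Pre-subsidy: 1267 - 7.5P = -473 + 7P gives P* = 120, Q* = 367.
With the subsidy, sellers receive Ps = Pb + 29 for each unit, where Pb is the price buyers pay.
Supply in terms of Pb becomes Qs = -473 + 7(Pb + 29) = -270 + 7Pb. Setting this equal to demand: 1267 - 7.5Pb = -270 + 7Pb, so Pb = 106.
Sellers receive Ps = 106 + 29 = 135; Q' = 1267 − 7.5·106 = 472.
The subsidy expands output by 472 − 367 = 105 past the efficient level; on those units the gap between marginal cost and willingness to pay runs from 0 up to 29.
DWL = ½ × 29 × 105 = 1522.5.

Deadweight loss = 1522.5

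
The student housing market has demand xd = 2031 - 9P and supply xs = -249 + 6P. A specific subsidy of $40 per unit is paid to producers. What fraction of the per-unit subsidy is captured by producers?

Producer share = 0.6

Pre-subsidy: 2031 - 9P = -249 + 6P gives P* = 152, x* = 663.
With the subsidy, sellers receive Ps = Pb + 40 for each unit, where Pb is the price buyers pay.
Supply in terms of Pb becomes xs = -249 + 6(Pb + 40) = -9 + 6Pb. Setting this equal to demand: 2031 - 9Pb = -9 + 6Pb, so Pb = 136.
Sellers receive Ps = 136 + 40 = 176; x' = 2031 − 9·136 = 807.
Buyers' price falls by P* − Pb = 152 − 136 = 16; sellers' price rises by Ps − P* = 176 − 152 = 24.
So producers capture 24/40 = 0.6 of each unit of subsidy.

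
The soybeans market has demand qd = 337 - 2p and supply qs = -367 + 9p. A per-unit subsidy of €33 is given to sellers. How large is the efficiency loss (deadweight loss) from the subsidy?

Pre-subsidy: 337 - 2p = -367 + 9p gives p* = 64, q* = 209.
With the subsidy, sellers receive ps = pb + 33 for each unit, where pb is the price buyers pay.
Supply in terms of pb becomes qs = -367 + 9(pb + 33) = -70 + 9pb. Setting this equal to demand: 337 - 2pb = -70 + 9pb, so pb = 37.
Sellers receive ps = 37 + 33 = 70; q' = 337 − 2·37 = 263.
The subsidy expands output by 263 − 209 = 54 past the efficient level; on those units the gap between marginal cost and willingness to pay runs from 0 up to 33.
DWL = ½ × 33 × 54 = 891.

Deadweight loss = €891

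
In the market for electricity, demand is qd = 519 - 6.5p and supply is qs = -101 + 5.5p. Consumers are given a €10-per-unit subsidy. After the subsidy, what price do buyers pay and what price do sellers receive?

Buyers pay 565/12; sellers receive 685/12

Pre-subsidy: 519 - 6.5p = -101 + 5.5p gives p* = 155/3, q* = 1099/6.
With the rebate, buyers effectively pay pb = ps − 10, where ps is the price sellers receive.
Demand in terms of ps becomes qd = 519 − 6.5(ps − 10) = 584 - 6.5ps. Setting this equal to supply: 584 - 6.5ps = -101 + 5.5ps, so ps = 685/12.
Buyers pay pb = 685/12 − 10 = 565/12; q' = -101 + 5.5·(685/12) = 5111/24.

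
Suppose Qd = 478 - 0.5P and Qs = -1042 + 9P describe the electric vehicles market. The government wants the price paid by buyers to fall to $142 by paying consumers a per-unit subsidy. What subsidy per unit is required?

At a buyer price of 142, quantity demanded is 478 − 0.5·142 = 407.
Sellers supply 407 only when they receive Ps with -1042 + 9·Ps = 407, i.e. Ps = 161.
s = Ps − Pb = 161 − 142 = 19.

Required subsidy s = $19 per unit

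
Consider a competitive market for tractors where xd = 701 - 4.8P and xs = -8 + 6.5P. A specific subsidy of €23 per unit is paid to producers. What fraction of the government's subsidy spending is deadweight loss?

Pre-subsidy: 701 - 4.8P = -8 + 6.5P gives P* = 7090/113, x* = 45181/113.
With the subsidy, sellers receive Ps = Pb + 23 for each unit, where Pb is the price buyers pay.
Supply in terms of Pb becomes xs = -8 + 6.5(Pb + 23) = 141.5 + 6.5Pb. Setting this equal to demand: 701 - 4.8Pb = 141.5 + 6.5Pb, so Pb = 5595/113.
Sellers receive Ps = 5595/113 + 23 = 8194/113; x' = 701 − 4.8·(5595/113) = 52357/113.
ΔCS = ½(45181/113 + 52357/113)(7090/113 − 5595/113) = 72909655/12769; ΔPS = ½(45181/113 + 52357/113)(8194/113 − 7090/113) = 53840976/12769.
Government spending = 23 × 52357/113 = 1204211/113.
DWL = ½ × 23 × (52357/113 − 45181/113) = 82524/113; fraction = (82524/113) / (1204211/113) = 3588/52357.

DWL / government spending = 3588/52357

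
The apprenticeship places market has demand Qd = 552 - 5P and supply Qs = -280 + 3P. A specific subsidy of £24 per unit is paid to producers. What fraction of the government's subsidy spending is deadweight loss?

Pre-subsidy: 552 - 5P = -280 + 3P gives P* = 104, Q* = 32.
With the subsidy, sellers receive Ps = Pb + 24 for each unit, where Pb is the price buyers pay.
Supply in terms of Pb becomes Qs = -280 + 3(Pb + 24) = -208 + 3Pb. Setting this equal to demand: 552 - 5Pb = -208 + 3Pb, so Pb = 95.
Sellers receive Ps = 95 + 24 = 119; Q' = 552 − 5·95 = 77.
ΔCS = ½(32 + 77)(104 − 95) = 490.5; ΔPS = ½(32 + 77)(119 − 104) = 817.5.
Government spending = 24 × 77 = 1848.
DWL = ½ × 24 × (77 − 32) = 540; fraction = 540 / 1848 = 45/154.

DWL / government spending = 45/154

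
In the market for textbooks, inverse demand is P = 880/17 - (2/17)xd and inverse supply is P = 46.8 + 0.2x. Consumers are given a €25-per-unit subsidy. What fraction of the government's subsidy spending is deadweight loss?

DWL / government spending = 2125/5094

Pre-subsidy: 880/17 - (2/17)x = 46.8 + 0.2x gives x* = 422/27 and P* = 1348/27.
With the rebate, buyers effectively pay Pb = Ps − 25, where Ps is the price sellers receive.
On the curves, Pb = 880/17 - (2/17)x and Ps = 46.8 + 0.2x; the wedge Ps − Pb = 25 gives 46.8 + 0.2x − (880/17 - (2/17)x) = 25, so x' = 283/3.
Then Pb = 880/17 − (2/17)·(283/3) = 122/3 and Ps = 46.8 + 0.2·(283/3) = 197/3.
ΔCS = ½(422/27 + 283/3)(1348/27 − 122/3) = 371125/729; ΔPS = ½(422/27 + 283/3)(197/3 − 1348/27) = 1261825/1458.
Government spending = 25 × 283/3 = 7075/3.
DWL = ½ × 25 × (283/3 − 422/27) = 53125/54; fraction = (53125/54) / (7075/3) = 2125/5094.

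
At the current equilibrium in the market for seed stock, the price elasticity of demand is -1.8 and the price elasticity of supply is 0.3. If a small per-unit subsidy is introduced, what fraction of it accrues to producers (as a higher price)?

For a small subsidy around the equilibrium, the benefit split depends on the relative slopes, which at a point are proportional to the elasticities.
Buyer share = εs/(εs + |εd|) = 0.3/(0.3 + 1.8) = 1/7; seller share = |εd|/(εs + |εd|) = 6/7.
So producers capture 6/7 of the subsidy.

Producer share = 6/7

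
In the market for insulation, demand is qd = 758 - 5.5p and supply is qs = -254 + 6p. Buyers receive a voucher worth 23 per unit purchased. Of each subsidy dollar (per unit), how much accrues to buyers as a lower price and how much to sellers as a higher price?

Buyers gain 12 per unit; sellers gain 11 per unit

Pre-subsidy: 758 - 5.5p = -254 + 6p gives p* = 88, q* = 274.
With the rebate, buyers effectively pay pb = ps − 23, where ps is the price sellers receive.
Demand in terms of ps becomes qd = 758 − 5.5(ps − 23) = 884.5 - 5.5ps. Setting this equal to supply: 884.5 - 5.5ps = -254 + 6ps, so ps = 99.
Buyers pay pb = 99 − 23 = 76; q' = -254 + 6·99 = 340.
Buyers' price falls by p* − pb = 88 − 76 = 12; sellers' price rises by ps − p* = 99 − 88 = 11.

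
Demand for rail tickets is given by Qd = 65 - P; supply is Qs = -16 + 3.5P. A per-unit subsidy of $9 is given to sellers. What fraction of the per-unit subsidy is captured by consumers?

Consumer share = 7/9

Pre-subsidy: 65 - P = -16 + 3.5P gives P* = 18, Q* = 47.
With the subsidy, sellers receive Ps = Pb + 9 for each unit, where Pb is the price buyers pay.
Supply in terms of Pb becomes Qs = -16 + 3.5(Pb + 9) = 15.5 + 3.5Pb. Setting this equal to demand: 65 - Pb = 15.5 + 3.5Pb, so Pb = 11.
Sellers receive Ps = 11 + 9 = 20; Q' = 65 − 1·11 = 54.
Buyers' price falls by P* − Pb = 18 − 11 = 7; sellers' price rises by Ps − P* = 20 − 18 = 2.
So consumers capture 7/9 = 7/9 of each unit of subsidy.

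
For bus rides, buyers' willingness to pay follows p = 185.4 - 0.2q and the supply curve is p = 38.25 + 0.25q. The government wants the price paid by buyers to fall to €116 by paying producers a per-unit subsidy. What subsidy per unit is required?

At a buyer price of 116, quantity demanded is 927 − 5·116 = 347.
Sellers supply 347 only when they receive ps = 38.25 + 0.25·347 = 125.
s = ps − pb = 125 − 116 = 9.

Required subsidy s = €9 per unit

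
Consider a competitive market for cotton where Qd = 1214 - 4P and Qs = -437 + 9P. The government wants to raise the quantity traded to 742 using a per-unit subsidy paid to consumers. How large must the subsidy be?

Required subsidy s = 13 per unit

At Q = 742, invert demand for the buyer price: Pb = (1214 − 742)/4 = 118; invert supply for the seller price: Ps = (742 − (-437))/9 = 131.
The subsidy must fill the gap: s = Ps − Pb = 131 − 118 = 13.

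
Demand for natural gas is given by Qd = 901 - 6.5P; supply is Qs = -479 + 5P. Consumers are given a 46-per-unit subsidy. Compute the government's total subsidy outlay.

Pre-subsidy: 901 - 6.5P = -479 + 5P gives P* = 120, Q* = 121.
With the rebate, buyers effectively pay Pb = Ps − 46, where Ps is the price sellers receive.
Demand in terms of Ps becomes Qd = 901 − 6.5(Ps − 46) = 1200 - 6.5Ps. Setting this equal to supply: 1200 - 6.5Ps = -479 + 5Ps, so Ps = 146.
Buyers pay Pb = 146 − 46 = 100; Q' = -479 + 5·146 = 251.
Government outlay = subsidy × quantity = 46 × 251 = 11546.

Government cost = 11546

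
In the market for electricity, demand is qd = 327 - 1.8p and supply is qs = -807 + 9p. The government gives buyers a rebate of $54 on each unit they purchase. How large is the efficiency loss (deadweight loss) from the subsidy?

Deadweight loss = $2187

Pre-subsidy: 327 - 1.8p = -807 + 9p gives p* = 105, q* = 138.
With the rebate, buyers effectively pay pb = ps − 54, where ps is the price sellers receive.
Demand in terms of ps becomes qd = 327 − 1.8(ps − 54) = 424.2 - 1.8ps. Setting this equal to supply: 424.2 - 1.8ps = -807 + 9ps, so ps = 114.
Buyers pay pb = 114 − 54 = 60; q' = -807 + 9·114 = 219.
The subsidy expands output by 219 − 138 = 81 past the efficient level; on those units the gap between marginal cost and willingness to pay runs from 0 up to 54.
DWL = ½ × 54 × 81 = 2187.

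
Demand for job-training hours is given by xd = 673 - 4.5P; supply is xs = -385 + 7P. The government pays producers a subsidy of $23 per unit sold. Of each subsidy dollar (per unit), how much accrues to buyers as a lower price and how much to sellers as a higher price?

Pre-subsidy: 673 - 4.5P = -385 + 7P gives P* = 92, x* = 259.
With the subsidy, sellers receive Ps = Pb + 23 for each unit, where Pb is the price buyers pay.
Supply in terms of Pb becomes xs = -385 + 7(Pb + 23) = -224 + 7Pb. Setting this equal to demand: 673 - 4.5Pb = -224 + 7Pb, so Pb = 78.
Sellers receive Ps = 78 + 23 = 101; x' = 673 − 4.5·78 = 322.
Buyers' price falls by P* − Pb = 92 − 78 = 14; sellers' price rises by Ps − P* = 101 − 92 = 9.

Buyers gain $14 per unit; sellers gain $9 per unit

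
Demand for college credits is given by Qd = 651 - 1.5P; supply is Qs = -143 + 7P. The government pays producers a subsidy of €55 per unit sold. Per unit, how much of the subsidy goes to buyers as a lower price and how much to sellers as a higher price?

Buyers gain 770/17 per unit; sellers gain 165/17 per unit

Pre-subsidy: 651 - 1.5P = -143 + 7P gives P* = 1588/17, Q* = 8685/17.
With the subsidy, sellers receive Ps = Pb + 55 for each unit, where Pb is the price buyers pay.
Supply in terms of Pb becomes Qs = -143 + 7(Pb + 55) = 242 + 7Pb. Setting this equal to demand: 651 - 1.5Pb = 242 + 7Pb, so Pb = 818/17.
Sellers receive Ps = 818/17 + 55 = 1753/17; Q' = 651 − 1.5·(818/17) = 9840/17.
Buyers' price falls by P* − Pb = 1588/17 − 818/17 = 770/17; sellers' price rises by Ps − P* = 1753/17 − 1588/17 = 165/17.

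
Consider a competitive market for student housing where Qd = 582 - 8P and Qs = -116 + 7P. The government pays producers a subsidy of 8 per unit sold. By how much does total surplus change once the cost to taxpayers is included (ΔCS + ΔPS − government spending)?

Pre-subsidy: 582 - 8P = -116 + 7P gives P* = 698/15, Q* = 3146/15.
With the subsidy, sellers receive Ps = Pb + 8 for each unit, where Pb is the price buyers pay.
Supply in terms of Pb becomes Qs = -116 + 7(Pb + 8) = -60 + 7Pb. Setting this equal to demand: 582 - 8Pb = -60 + 7Pb, so Pb = 42.8.
Sellers receive Ps = 42.8 + 8 = 50.8; Q' = 582 − 8·42.8 = 239.6.
ΔCS = ½(3146/15 + 239.6)(698/15 − 42.8) = 37744/45; ΔPS = ½(3146/15 + 239.6)(50.8 − 698/15) = 43136/45.
Government spending = 8 × 239.6 = 1916.8.
Net change = 37744/45 + 43136/45 − 1916.8 = -1792/15. The loss equals the DWL triangle ½·8·448/15.

Net change in total surplus = -1792/15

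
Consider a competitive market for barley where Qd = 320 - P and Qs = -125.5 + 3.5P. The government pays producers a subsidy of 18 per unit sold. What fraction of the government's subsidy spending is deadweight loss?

DWL / government spending = 7/235

Pre-subsidy: 320 - P = -125.5 + 3.5P gives P* = 99, Q* = 221.
With the subsidy, sellers receive Ps = Pb + 18 for each unit, where Pb is the price buyers pay.
Supply in terms of Pb becomes Qs = -125.5 + 3.5(Pb + 18) = -62.5 + 3.5Pb. Setting this equal to demand: 320 - Pb = -62.5 + 3.5Pb, so Pb = 85.
Sellers receive Ps = 85 + 18 = 103; Q' = 320 − 1·85 = 235.
ΔCS = ½(221 + 235)(99 − 85) = 3192; ΔPS = ½(221 + 235)(103 − 99) = 912.
Government spending = 18 × 235 = 4230.
DWL = ½ × 18 × (235 − 221) = 126; fraction = 126 / 4230 = 7/235.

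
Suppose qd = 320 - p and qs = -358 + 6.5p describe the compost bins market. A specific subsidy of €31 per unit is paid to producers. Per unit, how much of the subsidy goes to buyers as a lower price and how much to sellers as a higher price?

Pre-subsidy: 320 - p = -358 + 6.5p gives p* = 90.4, q* = 229.6.
With the subsidy, sellers receive ps = pb + 31 for each unit, where pb is the price buyers pay.
Supply in terms of pb becomes qs = -358 + 6.5(pb + 31) = -156.5 + 6.5pb. Setting this equal to demand: 320 - pb = -156.5 + 6.5pb, so pb = 953/15.
Sellers receive ps = 953/15 + 31 = 1418/15; q' = 320 − 1·(953/15) = 3847/15.
Buyers' price falls by p* − pb = 90.4 − 953/15 = 403/15; sellers' price rises by ps − p* = 1418/15 − 90.4 = 62/15.

Buyers gain 403/15 per unit; sellers gain 62/15 per unit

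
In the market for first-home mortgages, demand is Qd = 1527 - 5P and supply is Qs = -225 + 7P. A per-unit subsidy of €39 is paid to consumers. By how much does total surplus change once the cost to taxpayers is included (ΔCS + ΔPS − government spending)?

Pre-subsidy: 1527 - 5P = -225 + 7P gives P* = 146, Q* = 797.
With the rebate, buyers effectively pay Pb = Ps − 39, where Ps is the price sellers receive.
Demand in terms of Ps becomes Qd = 1527 − 5(Ps − 39) = 1722 - 5Ps. Setting this equal to supply: 1722 - 5Ps = -225 + 7Ps, so Ps = 162.25.
Buyers pay Pb = 162.25 − 39 = 123.25; Q' = -225 + 7·162.25 = 910.75.
ΔCS = ½(797 + 910.75)(146 − 123.25) = 19425.65625; ΔPS = ½(797 + 910.75)(162.25 − 146) = 13875.46875.
Government spending = 39 × 910.75 = 35519.25.
Net change = 19425.65625 + 13875.46875 − 35519.25 = -2218.125. The loss equals the DWL triangle ½·39·113.75.

Net change in total surplus = -€2218.125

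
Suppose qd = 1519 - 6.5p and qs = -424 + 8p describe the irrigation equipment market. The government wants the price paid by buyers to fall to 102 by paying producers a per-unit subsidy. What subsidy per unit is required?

Required subsidy s = 58 per unit

At a buyer price of 102, quantity demanded is 1519 − 6.5·102 = 856.
Sellers supply 856 only when they receive ps with -424 + 8·ps = 856, i.e. ps = 160.
s = ps − pb = 160 − 102 = 58.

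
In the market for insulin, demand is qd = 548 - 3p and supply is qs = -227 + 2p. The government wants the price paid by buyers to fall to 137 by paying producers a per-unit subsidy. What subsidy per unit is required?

At a buyer price of 137, quantity demanded is 548 − 3·137 = 137.
Sellers supply 137 only when they receive ps with -227 + 2·ps = 137, i.e. ps = 182.
s = ps − pb = 182 − 137 = 45.

Required subsidy s = 45 per unit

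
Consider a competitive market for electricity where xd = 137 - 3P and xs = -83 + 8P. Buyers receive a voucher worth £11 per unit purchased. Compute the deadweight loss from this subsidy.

Pre-subsidy: 137 - 3P = -83 + 8P gives P* = 20, x* = 77.
With the rebate, buyers effectively pay Pb = Ps − 11, where Ps is the price sellers receive.
Demand in terms of Ps becomes xd = 137 − 3(Ps − 11) = 170 - 3Ps. Setting this equal to supply: 170 - 3Ps = -83 + 8Ps, so Ps = 23.
Buyers pay Pb = 23 − 11 = 12; x' = -83 + 8·23 = 101.
The subsidy expands output by 101 − 77 = 24 past the efficient level; on those units the gap between marginal cost and willingness to pay runs from 0 up to 11.
DWL = ½ × 11 × 24 = 132.

Deadweight loss = £132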